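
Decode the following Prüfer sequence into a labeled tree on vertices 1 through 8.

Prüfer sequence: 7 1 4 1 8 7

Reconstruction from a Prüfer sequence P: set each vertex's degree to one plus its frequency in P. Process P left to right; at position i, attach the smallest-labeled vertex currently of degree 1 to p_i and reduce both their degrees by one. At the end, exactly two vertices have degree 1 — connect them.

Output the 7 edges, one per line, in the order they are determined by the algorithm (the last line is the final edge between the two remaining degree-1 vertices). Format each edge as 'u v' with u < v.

Initial degrees: {1:3, 2:1, 3:1, 4:2, 5:1, 6:1, 7:3, 8:2}
Step 1: smallest deg-1 vertex = 2, p_1 = 7. Add edge {2,7}. Now deg[2]=0, deg[7]=2.
Step 2: smallest deg-1 vertex = 3, p_2 = 1. Add edge {1,3}. Now deg[3]=0, deg[1]=2.
Step 3: smallest deg-1 vertex = 5, p_3 = 4. Add edge {4,5}. Now deg[5]=0, deg[4]=1.
Step 4: smallest deg-1 vertex = 4, p_4 = 1. Add edge {1,4}. Now deg[4]=0, deg[1]=1.
Step 5: smallest deg-1 vertex = 1, p_5 = 8. Add edge {1,8}. Now deg[1]=0, deg[8]=1.
Step 6: smallest deg-1 vertex = 6, p_6 = 7. Add edge {6,7}. Now deg[6]=0, deg[7]=1.
Final: two remaining deg-1 vertices are 7, 8. Add edge {7,8}.

Answer: 2 7
1 3
4 5
1 4
1 8
6 7
7 8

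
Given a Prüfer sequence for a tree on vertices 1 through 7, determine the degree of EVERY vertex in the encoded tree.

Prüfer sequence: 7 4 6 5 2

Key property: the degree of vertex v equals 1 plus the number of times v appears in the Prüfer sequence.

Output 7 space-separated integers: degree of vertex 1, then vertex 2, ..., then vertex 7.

p_1 = 7: count[7] becomes 1
p_2 = 4: count[4] becomes 1
p_3 = 6: count[6] becomes 1
p_4 = 5: count[5] becomes 1
p_5 = 2: count[2] becomes 1
Degrees (1 + count): deg[1]=1+0=1, deg[2]=1+1=2, deg[3]=1+0=1, deg[4]=1+1=2, deg[5]=1+1=2, deg[6]=1+1=2, deg[7]=1+1=2

Answer: 1 2 1 2 2 2 2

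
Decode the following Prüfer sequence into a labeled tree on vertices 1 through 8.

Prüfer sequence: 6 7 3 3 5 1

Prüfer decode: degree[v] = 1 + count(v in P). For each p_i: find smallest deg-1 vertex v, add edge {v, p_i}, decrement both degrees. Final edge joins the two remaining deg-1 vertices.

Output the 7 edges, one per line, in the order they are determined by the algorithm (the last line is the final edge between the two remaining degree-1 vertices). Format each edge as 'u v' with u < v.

Answer: 2 6
4 7
3 6
3 7
3 5
1 5
1 8

Derivation:
Initial degrees: {1:2, 2:1, 3:3, 4:1, 5:2, 6:2, 7:2, 8:1}
Step 1: smallest deg-1 vertex = 2, p_1 = 6. Add edge {2,6}. Now deg[2]=0, deg[6]=1.
Step 2: smallest deg-1 vertex = 4, p_2 = 7. Add edge {4,7}. Now deg[4]=0, deg[7]=1.
Step 3: smallest deg-1 vertex = 6, p_3 = 3. Add edge {3,6}. Now deg[6]=0, deg[3]=2.
Step 4: smallest deg-1 vertex = 7, p_4 = 3. Add edge {3,7}. Now deg[7]=0, deg[3]=1.
Step 5: smallest deg-1 vertex = 3, p_5 = 5. Add edge {3,5}. Now deg[3]=0, deg[5]=1.
Step 6: smallest deg-1 vertex = 5, p_6 = 1. Add edge {1,5}. Now deg[5]=0, deg[1]=1.
Final: two remaining deg-1 vertices are 1, 8. Add edge {1,8}.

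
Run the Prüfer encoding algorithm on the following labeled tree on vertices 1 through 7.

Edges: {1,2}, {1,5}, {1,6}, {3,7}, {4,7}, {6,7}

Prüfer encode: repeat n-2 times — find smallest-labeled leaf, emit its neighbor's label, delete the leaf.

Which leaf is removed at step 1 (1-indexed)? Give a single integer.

Answer: 2

Derivation:
Step 1: current leaves = {2,3,4,5}. Remove leaf 2 (neighbor: 1).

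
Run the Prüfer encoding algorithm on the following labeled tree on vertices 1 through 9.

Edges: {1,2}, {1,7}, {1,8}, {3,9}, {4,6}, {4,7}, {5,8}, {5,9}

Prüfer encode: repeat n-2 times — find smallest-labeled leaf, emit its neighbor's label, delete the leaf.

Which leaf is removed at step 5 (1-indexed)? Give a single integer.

Answer: 7

Derivation:
Step 1: current leaves = {2,3,6}. Remove leaf 2 (neighbor: 1).
Step 2: current leaves = {3,6}. Remove leaf 3 (neighbor: 9).
Step 3: current leaves = {6,9}. Remove leaf 6 (neighbor: 4).
Step 4: current leaves = {4,9}. Remove leaf 4 (neighbor: 7).
Step 5: current leaves = {7,9}. Remove leaf 7 (neighbor: 1).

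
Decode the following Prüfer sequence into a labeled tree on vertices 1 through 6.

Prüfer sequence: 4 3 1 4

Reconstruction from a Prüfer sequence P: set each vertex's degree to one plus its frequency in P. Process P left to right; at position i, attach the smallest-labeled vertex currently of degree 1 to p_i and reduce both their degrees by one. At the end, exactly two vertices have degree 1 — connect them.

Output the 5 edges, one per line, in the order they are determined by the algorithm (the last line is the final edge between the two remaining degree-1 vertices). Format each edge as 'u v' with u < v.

Initial degrees: {1:2, 2:1, 3:2, 4:3, 5:1, 6:1}
Step 1: smallest deg-1 vertex = 2, p_1 = 4. Add edge {2,4}. Now deg[2]=0, deg[4]=2.
Step 2: smallest deg-1 vertex = 5, p_2 = 3. Add edge {3,5}. Now deg[5]=0, deg[3]=1.
Step 3: smallest deg-1 vertex = 3, p_3 = 1. Add edge {1,3}. Now deg[3]=0, deg[1]=1.
Step 4: smallest deg-1 vertex = 1, p_4 = 4. Add edge {1,4}. Now deg[1]=0, deg[4]=1.
Final: two remaining deg-1 vertices are 4, 6. Add edge {4,6}.

Answer: 2 4
3 5
1 3
1 4
4 6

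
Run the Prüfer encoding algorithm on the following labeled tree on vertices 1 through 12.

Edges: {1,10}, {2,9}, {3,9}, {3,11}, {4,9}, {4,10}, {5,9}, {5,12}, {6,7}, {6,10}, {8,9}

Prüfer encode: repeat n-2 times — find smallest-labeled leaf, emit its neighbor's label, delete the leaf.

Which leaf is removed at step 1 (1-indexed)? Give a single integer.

Step 1: current leaves = {1,2,7,8,11,12}. Remove leaf 1 (neighbor: 10).

Answer: 1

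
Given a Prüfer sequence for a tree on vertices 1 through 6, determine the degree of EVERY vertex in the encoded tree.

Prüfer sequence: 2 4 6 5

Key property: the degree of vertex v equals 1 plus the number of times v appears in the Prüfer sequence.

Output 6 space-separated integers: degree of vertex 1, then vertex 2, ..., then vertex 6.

Answer: 1 2 1 2 2 2

Derivation:
p_1 = 2: count[2] becomes 1
p_2 = 4: count[4] becomes 1
p_3 = 6: count[6] becomes 1
p_4 = 5: count[5] becomes 1
Degrees (1 + count): deg[1]=1+0=1, deg[2]=1+1=2, deg[3]=1+0=1, deg[4]=1+1=2, deg[5]=1+1=2, deg[6]=1+1=2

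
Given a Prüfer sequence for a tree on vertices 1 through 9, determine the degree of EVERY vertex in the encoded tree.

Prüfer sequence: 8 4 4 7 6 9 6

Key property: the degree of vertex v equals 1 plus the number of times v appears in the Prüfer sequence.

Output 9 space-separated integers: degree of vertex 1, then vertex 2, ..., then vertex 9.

Answer: 1 1 1 3 1 3 2 2 2

Derivation:
p_1 = 8: count[8] becomes 1
p_2 = 4: count[4] becomes 1
p_3 = 4: count[4] becomes 2
p_4 = 7: count[7] becomes 1
p_5 = 6: count[6] becomes 1
p_6 = 9: count[9] becomes 1
p_7 = 6: count[6] becomes 2
Degrees (1 + count): deg[1]=1+0=1, deg[2]=1+0=1, deg[3]=1+0=1, deg[4]=1+2=3, deg[5]=1+0=1, deg[6]=1+2=3, deg[7]=1+1=2, deg[8]=1+1=2, deg[9]=1+1=2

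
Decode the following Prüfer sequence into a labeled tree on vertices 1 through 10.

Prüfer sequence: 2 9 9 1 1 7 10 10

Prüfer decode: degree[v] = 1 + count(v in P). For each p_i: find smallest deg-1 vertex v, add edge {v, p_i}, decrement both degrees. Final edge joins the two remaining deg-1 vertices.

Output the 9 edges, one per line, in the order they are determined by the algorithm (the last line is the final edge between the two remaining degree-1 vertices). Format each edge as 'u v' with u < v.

Initial degrees: {1:3, 2:2, 3:1, 4:1, 5:1, 6:1, 7:2, 8:1, 9:3, 10:3}
Step 1: smallest deg-1 vertex = 3, p_1 = 2. Add edge {2,3}. Now deg[3]=0, deg[2]=1.
Step 2: smallest deg-1 vertex = 2, p_2 = 9. Add edge {2,9}. Now deg[2]=0, deg[9]=2.
Step 3: smallest deg-1 vertex = 4, p_3 = 9. Add edge {4,9}. Now deg[4]=0, deg[9]=1.
Step 4: smallest deg-1 vertex = 5, p_4 = 1. Add edge {1,5}. Now deg[5]=0, deg[1]=2.
Step 5: smallest deg-1 vertex = 6, p_5 = 1. Add edge {1,6}. Now deg[6]=0, deg[1]=1.
Step 6: smallest deg-1 vertex = 1, p_6 = 7. Add edge {1,7}. Now deg[1]=0, deg[7]=1.
Step 7: smallest deg-1 vertex = 7, p_7 = 10. Add edge {7,10}. Now deg[7]=0, deg[10]=2.
Step 8: smallest deg-1 vertex = 8, p_8 = 10. Add edge {8,10}. Now deg[8]=0, deg[10]=1.
Final: two remaining deg-1 vertices are 9, 10. Add edge {9,10}.

Answer: 2 3
2 9
4 9
1 5
1 6
1 7
7 10
8 10
9 10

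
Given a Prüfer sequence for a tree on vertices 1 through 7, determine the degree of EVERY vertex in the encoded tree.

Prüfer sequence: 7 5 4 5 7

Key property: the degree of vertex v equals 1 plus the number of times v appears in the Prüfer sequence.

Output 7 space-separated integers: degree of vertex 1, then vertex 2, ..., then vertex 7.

Answer: 1 1 1 2 3 1 3

Derivation:
p_1 = 7: count[7] becomes 1
p_2 = 5: count[5] becomes 1
p_3 = 4: count[4] becomes 1
p_4 = 5: count[5] becomes 2
p_5 = 7: count[7] becomes 2
Degrees (1 + count): deg[1]=1+0=1, deg[2]=1+0=1, deg[3]=1+0=1, deg[4]=1+1=2, deg[5]=1+2=3, deg[6]=1+0=1, deg[7]=1+2=3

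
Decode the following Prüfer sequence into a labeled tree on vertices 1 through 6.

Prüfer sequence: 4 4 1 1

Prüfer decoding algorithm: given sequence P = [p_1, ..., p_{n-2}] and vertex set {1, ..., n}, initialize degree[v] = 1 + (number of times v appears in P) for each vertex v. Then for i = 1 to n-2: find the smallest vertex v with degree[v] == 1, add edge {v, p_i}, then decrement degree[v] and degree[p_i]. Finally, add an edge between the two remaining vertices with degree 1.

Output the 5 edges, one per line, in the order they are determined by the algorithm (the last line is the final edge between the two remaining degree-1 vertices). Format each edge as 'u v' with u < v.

Initial degrees: {1:3, 2:1, 3:1, 4:3, 5:1, 6:1}
Step 1: smallest deg-1 vertex = 2, p_1 = 4. Add edge {2,4}. Now deg[2]=0, deg[4]=2.
Step 2: smallest deg-1 vertex = 3, p_2 = 4. Add edge {3,4}. Now deg[3]=0, deg[4]=1.
Step 3: smallest deg-1 vertex = 4, p_3 = 1. Add edge {1,4}. Now deg[4]=0, deg[1]=2.
Step 4: smallest deg-1 vertex = 5, p_4 = 1. Add edge {1,5}. Now deg[5]=0, deg[1]=1.
Final: two remaining deg-1 vertices are 1, 6. Add edge {1,6}.

Answer: 2 4
3 4
1 4
1 5
1 6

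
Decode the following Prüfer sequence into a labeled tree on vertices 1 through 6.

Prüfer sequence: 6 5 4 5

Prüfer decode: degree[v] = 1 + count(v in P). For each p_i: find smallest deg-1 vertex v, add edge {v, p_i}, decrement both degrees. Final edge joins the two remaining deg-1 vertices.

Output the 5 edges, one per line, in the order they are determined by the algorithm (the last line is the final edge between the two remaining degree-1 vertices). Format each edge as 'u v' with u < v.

Initial degrees: {1:1, 2:1, 3:1, 4:2, 5:3, 6:2}
Step 1: smallest deg-1 vertex = 1, p_1 = 6. Add edge {1,6}. Now deg[1]=0, deg[6]=1.
Step 2: smallest deg-1 vertex = 2, p_2 = 5. Add edge {2,5}. Now deg[2]=0, deg[5]=2.
Step 3: smallest deg-1 vertex = 3, p_3 = 4. Add edge {3,4}. Now deg[3]=0, deg[4]=1.
Step 4: smallest deg-1 vertex = 4, p_4 = 5. Add edge {4,5}. Now deg[4]=0, deg[5]=1.
Final: two remaining deg-1 vertices are 5, 6. Add edge {5,6}.

Answer: 1 6
2 5
3 4
4 5
5 6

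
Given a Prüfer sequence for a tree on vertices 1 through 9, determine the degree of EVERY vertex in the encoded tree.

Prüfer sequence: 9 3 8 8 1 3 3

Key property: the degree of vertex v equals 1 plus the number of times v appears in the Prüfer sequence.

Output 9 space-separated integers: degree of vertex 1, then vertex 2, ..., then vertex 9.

p_1 = 9: count[9] becomes 1
p_2 = 3: count[3] becomes 1
p_3 = 8: count[8] becomes 1
p_4 = 8: count[8] becomes 2
p_5 = 1: count[1] becomes 1
p_6 = 3: count[3] becomes 2
p_7 = 3: count[3] becomes 3
Degrees (1 + count): deg[1]=1+1=2, deg[2]=1+0=1, deg[3]=1+3=4, deg[4]=1+0=1, deg[5]=1+0=1, deg[6]=1+0=1, deg[7]=1+0=1, deg[8]=1+2=3, deg[9]=1+1=2

Answer: 2 1 4 1 1 1 1 3 2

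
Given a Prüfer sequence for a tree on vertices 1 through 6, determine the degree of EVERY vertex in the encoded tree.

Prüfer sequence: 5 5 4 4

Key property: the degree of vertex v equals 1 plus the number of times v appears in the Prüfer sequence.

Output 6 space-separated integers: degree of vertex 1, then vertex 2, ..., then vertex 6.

p_1 = 5: count[5] becomes 1
p_2 = 5: count[5] becomes 2
p_3 = 4: count[4] becomes 1
p_4 = 4: count[4] becomes 2
Degrees (1 + count): deg[1]=1+0=1, deg[2]=1+0=1, deg[3]=1+0=1, deg[4]=1+2=3, deg[5]=1+2=3, deg[6]=1+0=1

Answer: 1 1 1 3 3 1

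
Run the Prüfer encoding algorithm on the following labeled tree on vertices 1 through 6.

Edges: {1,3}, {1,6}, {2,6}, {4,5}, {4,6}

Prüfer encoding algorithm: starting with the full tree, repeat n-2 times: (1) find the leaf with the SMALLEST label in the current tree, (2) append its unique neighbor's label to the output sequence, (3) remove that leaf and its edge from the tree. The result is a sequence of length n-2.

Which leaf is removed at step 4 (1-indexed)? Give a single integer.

Answer: 5

Derivation:
Step 1: current leaves = {2,3,5}. Remove leaf 2 (neighbor: 6).
Step 2: current leaves = {3,5}. Remove leaf 3 (neighbor: 1).
Step 3: current leaves = {1,5}. Remove leaf 1 (neighbor: 6).
Step 4: current leaves = {5,6}. Remove leaf 5 (neighbor: 4).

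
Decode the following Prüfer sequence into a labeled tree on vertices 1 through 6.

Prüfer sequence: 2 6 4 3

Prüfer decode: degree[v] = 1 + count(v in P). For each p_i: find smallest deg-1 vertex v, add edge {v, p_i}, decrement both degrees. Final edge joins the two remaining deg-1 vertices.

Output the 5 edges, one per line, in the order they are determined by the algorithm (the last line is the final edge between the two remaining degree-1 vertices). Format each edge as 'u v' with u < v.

Initial degrees: {1:1, 2:2, 3:2, 4:2, 5:1, 6:2}
Step 1: smallest deg-1 vertex = 1, p_1 = 2. Add edge {1,2}. Now deg[1]=0, deg[2]=1.
Step 2: smallest deg-1 vertex = 2, p_2 = 6. Add edge {2,6}. Now deg[2]=0, deg[6]=1.
Step 3: smallest deg-1 vertex = 5, p_3 = 4. Add edge {4,5}. Now deg[5]=0, deg[4]=1.
Step 4: smallest deg-1 vertex = 4, p_4 = 3. Add edge {3,4}. Now deg[4]=0, deg[3]=1.
Final: two remaining deg-1 vertices are 3, 6. Add edge {3,6}.

Answer: 1 2
2 6
4 5
3 4
3 6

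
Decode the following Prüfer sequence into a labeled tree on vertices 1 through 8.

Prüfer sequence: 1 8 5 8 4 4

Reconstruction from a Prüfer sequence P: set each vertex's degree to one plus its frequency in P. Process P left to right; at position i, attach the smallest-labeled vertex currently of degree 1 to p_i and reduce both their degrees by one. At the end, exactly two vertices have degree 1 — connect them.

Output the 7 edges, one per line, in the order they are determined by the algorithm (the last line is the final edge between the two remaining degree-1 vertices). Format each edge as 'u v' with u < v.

Answer: 1 2
1 8
3 5
5 8
4 6
4 7
4 8

Derivation:
Initial degrees: {1:2, 2:1, 3:1, 4:3, 5:2, 6:1, 7:1, 8:3}
Step 1: smallest deg-1 vertex = 2, p_1 = 1. Add edge {1,2}. Now deg[2]=0, deg[1]=1.
Step 2: smallest deg-1 vertex = 1, p_2 = 8. Add edge {1,8}. Now deg[1]=0, deg[8]=2.
Step 3: smallest deg-1 vertex = 3, p_3 = 5. Add edge {3,5}. Now deg[3]=0, deg[5]=1.
Step 4: smallest deg-1 vertex = 5, p_4 = 8. Add edge {5,8}. Now deg[5]=0, deg[8]=1.
Step 5: smallest deg-1 vertex = 6, p_5 = 4. Add edge {4,6}. Now deg[6]=0, deg[4]=2.
Step 6: smallest deg-1 vertex = 7, p_6 = 4. Add edge {4,7}. Now deg[7]=0, deg[4]=1.
Final: two remaining deg-1 vertices are 4, 8. Add edge {4,8}.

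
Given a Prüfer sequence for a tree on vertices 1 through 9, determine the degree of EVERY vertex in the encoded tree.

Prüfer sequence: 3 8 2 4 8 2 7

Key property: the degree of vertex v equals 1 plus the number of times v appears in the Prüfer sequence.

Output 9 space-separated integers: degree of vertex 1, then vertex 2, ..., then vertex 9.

Answer: 1 3 2 2 1 1 2 3 1

Derivation:
p_1 = 3: count[3] becomes 1
p_2 = 8: count[8] becomes 1
p_3 = 2: count[2] becomes 1
p_4 = 4: count[4] becomes 1
p_5 = 8: count[8] becomes 2
p_6 = 2: count[2] becomes 2
p_7 = 7: count[7] becomes 1
Degrees (1 + count): deg[1]=1+0=1, deg[2]=1+2=3, deg[3]=1+1=2, deg[4]=1+1=2, deg[5]=1+0=1, deg[6]=1+0=1, deg[7]=1+1=2, deg[8]=1+2=3, deg[9]=1+0=1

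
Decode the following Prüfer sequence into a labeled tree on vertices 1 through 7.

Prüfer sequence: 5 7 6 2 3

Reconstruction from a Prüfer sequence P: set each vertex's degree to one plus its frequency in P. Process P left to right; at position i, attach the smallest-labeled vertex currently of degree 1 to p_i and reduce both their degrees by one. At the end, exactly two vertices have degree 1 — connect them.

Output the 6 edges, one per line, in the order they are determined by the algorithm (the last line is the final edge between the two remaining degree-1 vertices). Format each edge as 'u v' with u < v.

Initial degrees: {1:1, 2:2, 3:2, 4:1, 5:2, 6:2, 7:2}
Step 1: smallest deg-1 vertex = 1, p_1 = 5. Add edge {1,5}. Now deg[1]=0, deg[5]=1.
Step 2: smallest deg-1 vertex = 4, p_2 = 7. Add edge {4,7}. Now deg[4]=0, deg[7]=1.
Step 3: smallest deg-1 vertex = 5, p_3 = 6. Add edge {5,6}. Now deg[5]=0, deg[6]=1.
Step 4: smallest deg-1 vertex = 6, p_4 = 2. Add edge {2,6}. Now deg[6]=0, deg[2]=1.
Step 5: smallest deg-1 vertex = 2, p_5 = 3. Add edge {2,3}. Now deg[2]=0, deg[3]=1.
Final: two remaining deg-1 vertices are 3, 7. Add edge {3,7}.

Answer: 1 5
4 7
5 6
2 6
2 3
3 7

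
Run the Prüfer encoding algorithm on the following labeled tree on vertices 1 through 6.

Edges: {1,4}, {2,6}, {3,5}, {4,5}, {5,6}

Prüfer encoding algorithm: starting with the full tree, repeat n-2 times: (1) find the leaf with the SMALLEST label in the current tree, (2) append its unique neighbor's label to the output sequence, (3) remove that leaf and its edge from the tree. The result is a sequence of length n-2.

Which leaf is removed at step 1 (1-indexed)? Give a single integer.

Answer: 1

Derivation:
Step 1: current leaves = {1,2,3}. Remove leaf 1 (neighbor: 4).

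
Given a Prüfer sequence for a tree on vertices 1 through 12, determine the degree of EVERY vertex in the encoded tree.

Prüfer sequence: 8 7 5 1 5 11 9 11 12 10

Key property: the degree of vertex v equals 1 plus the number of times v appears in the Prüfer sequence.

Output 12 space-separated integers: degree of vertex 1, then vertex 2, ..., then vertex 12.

p_1 = 8: count[8] becomes 1
p_2 = 7: count[7] becomes 1
p_3 = 5: count[5] becomes 1
p_4 = 1: count[1] becomes 1
p_5 = 5: count[5] becomes 2
p_6 = 11: count[11] becomes 1
p_7 = 9: count[9] becomes 1
p_8 = 11: count[11] becomes 2
p_9 = 12: count[12] becomes 1
p_10 = 10: count[10] becomes 1
Degrees (1 + count): deg[1]=1+1=2, deg[2]=1+0=1, deg[3]=1+0=1, deg[4]=1+0=1, deg[5]=1+2=3, deg[6]=1+0=1, deg[7]=1+1=2, deg[8]=1+1=2, deg[9]=1+1=2, deg[10]=1+1=2, deg[11]=1+2=3, deg[12]=1+1=2

Answer: 2 1 1 1 3 1 2 2 2 2 3 2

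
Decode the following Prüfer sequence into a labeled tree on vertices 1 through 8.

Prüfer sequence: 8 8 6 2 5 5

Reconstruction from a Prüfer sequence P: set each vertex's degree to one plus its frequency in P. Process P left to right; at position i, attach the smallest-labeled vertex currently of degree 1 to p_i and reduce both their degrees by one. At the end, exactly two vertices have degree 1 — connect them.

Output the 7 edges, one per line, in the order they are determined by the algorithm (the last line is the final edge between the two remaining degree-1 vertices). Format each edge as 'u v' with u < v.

Answer: 1 8
3 8
4 6
2 6
2 5
5 7
5 8

Derivation:
Initial degrees: {1:1, 2:2, 3:1, 4:1, 5:3, 6:2, 7:1, 8:3}
Step 1: smallest deg-1 vertex = 1, p_1 = 8. Add edge {1,8}. Now deg[1]=0, deg[8]=2.
Step 2: smallest deg-1 vertex = 3, p_2 = 8. Add edge {3,8}. Now deg[3]=0, deg[8]=1.
Step 3: smallest deg-1 vertex = 4, p_3 = 6. Add edge {4,6}. Now deg[4]=0, deg[6]=1.
Step 4: smallest deg-1 vertex = 6, p_4 = 2. Add edge {2,6}. Now deg[6]=0, deg[2]=1.
Step 5: smallest deg-1 vertex = 2, p_5 = 5. Add edge {2,5}. Now deg[2]=0, deg[5]=2.
Step 6: smallest deg-1 vertex = 7, p_6 = 5. Add edge {5,7}. Now deg[7]=0, deg[5]=1.
Final: two remaining deg-1 vertices are 5, 8. Add edge {5,8}.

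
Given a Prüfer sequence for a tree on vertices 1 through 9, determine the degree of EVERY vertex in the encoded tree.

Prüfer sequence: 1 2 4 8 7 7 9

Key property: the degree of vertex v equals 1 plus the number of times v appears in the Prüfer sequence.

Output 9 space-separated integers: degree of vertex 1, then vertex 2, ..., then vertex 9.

Answer: 2 2 1 2 1 1 3 2 2

Derivation:
p_1 = 1: count[1] becomes 1
p_2 = 2: count[2] becomes 1
p_3 = 4: count[4] becomes 1
p_4 = 8: count[8] becomes 1
p_5 = 7: count[7] becomes 1
p_6 = 7: count[7] becomes 2
p_7 = 9: count[9] becomes 1
Degrees (1 + count): deg[1]=1+1=2, deg[2]=1+1=2, deg[3]=1+0=1, deg[4]=1+1=2, deg[5]=1+0=1, deg[6]=1+0=1, deg[7]=1+2=3, deg[8]=1+1=2, deg[9]=1+1=2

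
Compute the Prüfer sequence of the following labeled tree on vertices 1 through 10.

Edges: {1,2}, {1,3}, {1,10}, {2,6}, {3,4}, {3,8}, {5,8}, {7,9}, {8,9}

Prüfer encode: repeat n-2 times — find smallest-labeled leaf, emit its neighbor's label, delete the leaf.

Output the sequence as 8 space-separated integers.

Answer: 3 8 2 1 9 8 3 1

Derivation:
Step 1: leaves = {4,5,6,7,10}. Remove smallest leaf 4, emit neighbor 3.
Step 2: leaves = {5,6,7,10}. Remove smallest leaf 5, emit neighbor 8.
Step 3: leaves = {6,7,10}. Remove smallest leaf 6, emit neighbor 2.
Step 4: leaves = {2,7,10}. Remove smallest leaf 2, emit neighbor 1.
Step 5: leaves = {7,10}. Remove smallest leaf 7, emit neighbor 9.
Step 6: leaves = {9,10}. Remove smallest leaf 9, emit neighbor 8.
Step 7: leaves = {8,10}. Remove smallest leaf 8, emit neighbor 3.
Step 8: leaves = {3,10}. Remove smallest leaf 3, emit neighbor 1.
Done: 2 vertices remain (1, 10). Sequence = [3 8 2 1 9 8 3 1]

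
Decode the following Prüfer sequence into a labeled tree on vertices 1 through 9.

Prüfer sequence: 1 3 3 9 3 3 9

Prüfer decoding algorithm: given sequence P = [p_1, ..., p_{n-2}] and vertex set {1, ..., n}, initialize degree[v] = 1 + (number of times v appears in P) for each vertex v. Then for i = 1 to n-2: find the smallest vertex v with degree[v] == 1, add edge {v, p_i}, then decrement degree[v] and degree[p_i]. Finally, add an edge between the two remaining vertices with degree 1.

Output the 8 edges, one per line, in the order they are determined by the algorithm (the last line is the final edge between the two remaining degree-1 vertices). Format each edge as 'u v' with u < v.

Answer: 1 2
1 3
3 4
5 9
3 6
3 7
3 9
8 9

Derivation:
Initial degrees: {1:2, 2:1, 3:5, 4:1, 5:1, 6:1, 7:1, 8:1, 9:3}
Step 1: smallest deg-1 vertex = 2, p_1 = 1. Add edge {1,2}. Now deg[2]=0, deg[1]=1.
Step 2: smallest deg-1 vertex = 1, p_2 = 3. Add edge {1,3}. Now deg[1]=0, deg[3]=4.
Step 3: smallest deg-1 vertex = 4, p_3 = 3. Add edge {3,4}. Now deg[4]=0, deg[3]=3.
Step 4: smallest deg-1 vertex = 5, p_4 = 9. Add edge {5,9}. Now deg[5]=0, deg[9]=2.
Step 5: smallest deg-1 vertex = 6, p_5 = 3. Add edge {3,6}. Now deg[6]=0, deg[3]=2.
Step 6: smallest deg-1 vertex = 7, p_6 = 3. Add edge {3,7}. Now deg[7]=0, deg[3]=1.
Step 7: smallest deg-1 vertex = 3, p_7 = 9. Add edge {3,9}. Now deg[3]=0, deg[9]=1.
Final: two remaining deg-1 vertices are 8, 9. Add edge {8,9}.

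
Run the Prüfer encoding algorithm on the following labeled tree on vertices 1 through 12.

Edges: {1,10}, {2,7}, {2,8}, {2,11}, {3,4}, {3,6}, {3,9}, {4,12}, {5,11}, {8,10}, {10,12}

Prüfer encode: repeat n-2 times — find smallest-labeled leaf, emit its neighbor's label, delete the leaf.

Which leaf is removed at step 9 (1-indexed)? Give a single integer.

Answer: 2

Derivation:
Step 1: current leaves = {1,5,6,7,9}. Remove leaf 1 (neighbor: 10).
Step 2: current leaves = {5,6,7,9}. Remove leaf 5 (neighbor: 11).
Step 3: current leaves = {6,7,9,11}. Remove leaf 6 (neighbor: 3).
Step 4: current leaves = {7,9,11}. Remove leaf 7 (neighbor: 2).
Step 5: current leaves = {9,11}. Remove leaf 9 (neighbor: 3).
Step 6: current leaves = {3,11}. Remove leaf 3 (neighbor: 4).
Step 7: current leaves = {4,11}. Remove leaf 4 (neighbor: 12).
Step 8: current leaves = {11,12}. Remove leaf 11 (neighbor: 2).
Step 9: current leaves = {2,12}. Remove leaf 2 (neighbor: 8).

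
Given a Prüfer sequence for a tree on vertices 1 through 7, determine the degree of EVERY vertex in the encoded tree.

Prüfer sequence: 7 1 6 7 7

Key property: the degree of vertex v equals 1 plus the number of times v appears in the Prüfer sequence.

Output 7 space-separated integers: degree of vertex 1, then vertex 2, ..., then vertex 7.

p_1 = 7: count[7] becomes 1
p_2 = 1: count[1] becomes 1
p_3 = 6: count[6] becomes 1
p_4 = 7: count[7] becomes 2
p_5 = 7: count[7] becomes 3
Degrees (1 + count): deg[1]=1+1=2, deg[2]=1+0=1, deg[3]=1+0=1, deg[4]=1+0=1, deg[5]=1+0=1, deg[6]=1+1=2, deg[7]=1+3=4

Answer: 2 1 1 1 1 2 4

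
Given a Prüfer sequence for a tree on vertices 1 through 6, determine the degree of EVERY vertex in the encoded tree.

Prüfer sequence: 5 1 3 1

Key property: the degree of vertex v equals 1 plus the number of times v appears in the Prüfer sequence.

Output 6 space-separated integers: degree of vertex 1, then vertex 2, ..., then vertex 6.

p_1 = 5: count[5] becomes 1
p_2 = 1: count[1] becomes 1
p_3 = 3: count[3] becomes 1
p_4 = 1: count[1] becomes 2
Degrees (1 + count): deg[1]=1+2=3, deg[2]=1+0=1, deg[3]=1+1=2, deg[4]=1+0=1, deg[5]=1+1=2, deg[6]=1+0=1

Answer: 3 1 2 1 2 1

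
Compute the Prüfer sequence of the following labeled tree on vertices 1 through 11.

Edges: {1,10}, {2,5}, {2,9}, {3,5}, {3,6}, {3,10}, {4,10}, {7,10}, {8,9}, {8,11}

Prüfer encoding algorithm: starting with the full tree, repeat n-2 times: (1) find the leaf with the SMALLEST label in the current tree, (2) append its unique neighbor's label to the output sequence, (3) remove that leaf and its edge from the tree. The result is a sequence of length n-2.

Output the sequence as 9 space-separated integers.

Answer: 10 10 3 10 3 5 2 9 8

Derivation:
Step 1: leaves = {1,4,6,7,11}. Remove smallest leaf 1, emit neighbor 10.
Step 2: leaves = {4,6,7,11}. Remove smallest leaf 4, emit neighbor 10.
Step 3: leaves = {6,7,11}. Remove smallest leaf 6, emit neighbor 3.
Step 4: leaves = {7,11}. Remove smallest leaf 7, emit neighbor 10.
Step 5: leaves = {10,11}. Remove smallest leaf 10, emit neighbor 3.
Step 6: leaves = {3,11}. Remove smallest leaf 3, emit neighbor 5.
Step 7: leaves = {5,11}. Remove smallest leaf 5, emit neighbor 2.
Step 8: leaves = {2,11}. Remove smallest leaf 2, emit neighbor 9.
Step 9: leaves = {9,11}. Remove smallest leaf 9, emit neighbor 8.
Done: 2 vertices remain (8, 11). Sequence = [10 10 3 10 3 5 2 9 8]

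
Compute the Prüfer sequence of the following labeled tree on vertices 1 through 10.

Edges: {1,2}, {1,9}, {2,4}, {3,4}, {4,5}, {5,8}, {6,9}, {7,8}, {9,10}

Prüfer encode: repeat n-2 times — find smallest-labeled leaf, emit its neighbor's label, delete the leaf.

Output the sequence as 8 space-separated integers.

Answer: 4 9 8 5 4 2 1 9

Derivation:
Step 1: leaves = {3,6,7,10}. Remove smallest leaf 3, emit neighbor 4.
Step 2: leaves = {6,7,10}. Remove smallest leaf 6, emit neighbor 9.
Step 3: leaves = {7,10}. Remove smallest leaf 7, emit neighbor 8.
Step 4: leaves = {8,10}. Remove smallest leaf 8, emit neighbor 5.
Step 5: leaves = {5,10}. Remove smallest leaf 5, emit neighbor 4.
Step 6: leaves = {4,10}. Remove smallest leaf 4, emit neighbor 2.
Step 7: leaves = {2,10}. Remove smallest leaf 2, emit neighbor 1.
Step 8: leaves = {1,10}. Remove smallest leaf 1, emit neighbor 9.
Done: 2 vertices remain (9, 10). Sequence = [4 9 8 5 4 2 1 9]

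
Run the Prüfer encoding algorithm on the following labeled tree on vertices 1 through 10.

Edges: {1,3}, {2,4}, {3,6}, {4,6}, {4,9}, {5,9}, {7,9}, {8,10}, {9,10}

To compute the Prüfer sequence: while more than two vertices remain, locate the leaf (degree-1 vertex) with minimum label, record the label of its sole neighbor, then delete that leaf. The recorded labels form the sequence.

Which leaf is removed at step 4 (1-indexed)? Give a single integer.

Step 1: current leaves = {1,2,5,7,8}. Remove leaf 1 (neighbor: 3).
Step 2: current leaves = {2,3,5,7,8}. Remove leaf 2 (neighbor: 4).
Step 3: current leaves = {3,5,7,8}. Remove leaf 3 (neighbor: 6).
Step 4: current leaves = {5,6,7,8}. Remove leaf 5 (neighbor: 9).

Answer: 5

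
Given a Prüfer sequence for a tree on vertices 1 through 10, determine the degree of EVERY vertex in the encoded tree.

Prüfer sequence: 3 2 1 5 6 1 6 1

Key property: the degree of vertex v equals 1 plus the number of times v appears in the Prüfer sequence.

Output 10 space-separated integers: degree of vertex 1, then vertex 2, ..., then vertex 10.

p_1 = 3: count[3] becomes 1
p_2 = 2: count[2] becomes 1
p_3 = 1: count[1] becomes 1
p_4 = 5: count[5] becomes 1
p_5 = 6: count[6] becomes 1
p_6 = 1: count[1] becomes 2
p_7 = 6: count[6] becomes 2
p_8 = 1: count[1] becomes 3
Degrees (1 + count): deg[1]=1+3=4, deg[2]=1+1=2, deg[3]=1+1=2, deg[4]=1+0=1, deg[5]=1+1=2, deg[6]=1+2=3, deg[7]=1+0=1, deg[8]=1+0=1, deg[9]=1+0=1, deg[10]=1+0=1

Answer: 4 2 2 1 2 3 1 1 1 1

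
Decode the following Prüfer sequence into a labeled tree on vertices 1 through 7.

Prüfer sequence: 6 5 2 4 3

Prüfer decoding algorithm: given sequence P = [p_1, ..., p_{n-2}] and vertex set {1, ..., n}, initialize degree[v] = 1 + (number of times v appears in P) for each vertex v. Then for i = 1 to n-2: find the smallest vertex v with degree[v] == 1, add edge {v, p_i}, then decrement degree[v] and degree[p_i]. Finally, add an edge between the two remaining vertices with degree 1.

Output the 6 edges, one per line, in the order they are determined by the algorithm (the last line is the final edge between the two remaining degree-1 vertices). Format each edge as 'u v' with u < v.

Answer: 1 6
5 6
2 5
2 4
3 4
3 7

Derivation:
Initial degrees: {1:1, 2:2, 3:2, 4:2, 5:2, 6:2, 7:1}
Step 1: smallest deg-1 vertex = 1, p_1 = 6. Add edge {1,6}. Now deg[1]=0, deg[6]=1.
Step 2: smallest deg-1 vertex = 6, p_2 = 5. Add edge {5,6}. Now deg[6]=0, deg[5]=1.
Step 3: smallest deg-1 vertex = 5, p_3 = 2. Add edge {2,5}. Now deg[5]=0, deg[2]=1.
Step 4: smallest deg-1 vertex = 2, p_4 = 4. Add edge {2,4}. Now deg[2]=0, deg[4]=1.
Step 5: smallest deg-1 vertex = 4, p_5 = 3. Add edge {3,4}. Now deg[4]=0, deg[3]=1.
Final: two remaining deg-1 vertices are 3, 7. Add edge {3,7}.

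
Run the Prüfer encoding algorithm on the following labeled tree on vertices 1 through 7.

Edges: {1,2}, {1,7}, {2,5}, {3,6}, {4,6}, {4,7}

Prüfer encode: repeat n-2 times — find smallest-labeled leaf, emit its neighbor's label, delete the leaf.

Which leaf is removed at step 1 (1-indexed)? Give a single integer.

Step 1: current leaves = {3,5}. Remove leaf 3 (neighbor: 6).

Answer: 3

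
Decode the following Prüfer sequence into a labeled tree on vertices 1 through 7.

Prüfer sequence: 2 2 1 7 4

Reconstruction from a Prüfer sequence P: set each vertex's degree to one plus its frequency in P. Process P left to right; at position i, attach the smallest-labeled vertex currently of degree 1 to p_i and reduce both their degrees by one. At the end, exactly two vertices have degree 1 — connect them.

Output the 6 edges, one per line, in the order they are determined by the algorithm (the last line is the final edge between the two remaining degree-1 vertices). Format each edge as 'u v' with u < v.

Initial degrees: {1:2, 2:3, 3:1, 4:2, 5:1, 6:1, 7:2}
Step 1: smallest deg-1 vertex = 3, p_1 = 2. Add edge {2,3}. Now deg[3]=0, deg[2]=2.
Step 2: smallest deg-1 vertex = 5, p_2 = 2. Add edge {2,5}. Now deg[5]=0, deg[2]=1.
Step 3: smallest deg-1 vertex = 2, p_3 = 1. Add edge {1,2}. Now deg[2]=0, deg[1]=1.
Step 4: smallest deg-1 vertex = 1, p_4 = 7. Add edge {1,7}. Now deg[1]=0, deg[7]=1.
Step 5: smallest deg-1 vertex = 6, p_5 = 4. Add edge {4,6}. Now deg[6]=0, deg[4]=1.
Final: two remaining deg-1 vertices are 4, 7. Add edge {4,7}.

Answer: 2 3
2 5
1 2
1 7
4 6
4 7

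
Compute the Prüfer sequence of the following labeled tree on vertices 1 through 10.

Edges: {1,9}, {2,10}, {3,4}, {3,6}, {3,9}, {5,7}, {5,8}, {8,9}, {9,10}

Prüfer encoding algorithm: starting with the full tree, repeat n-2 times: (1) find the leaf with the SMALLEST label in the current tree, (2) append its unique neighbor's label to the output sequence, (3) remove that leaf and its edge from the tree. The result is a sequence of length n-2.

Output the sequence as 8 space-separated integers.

Answer: 9 10 3 3 9 5 8 9

Derivation:
Step 1: leaves = {1,2,4,6,7}. Remove smallest leaf 1, emit neighbor 9.
Step 2: leaves = {2,4,6,7}. Remove smallest leaf 2, emit neighbor 10.
Step 3: leaves = {4,6,7,10}. Remove smallest leaf 4, emit neighbor 3.
Step 4: leaves = {6,7,10}. Remove smallest leaf 6, emit neighbor 3.
Step 5: leaves = {3,7,10}. Remove smallest leaf 3, emit neighbor 9.
Step 6: leaves = {7,10}. Remove smallest leaf 7, emit neighbor 5.
Step 7: leaves = {5,10}. Remove smallest leaf 5, emit neighbor 8.
Step 8: leaves = {8,10}. Remove smallest leaf 8, emit neighbor 9.
Done: 2 vertices remain (9, 10). Sequence = [9 10 3 3 9 5 8 9]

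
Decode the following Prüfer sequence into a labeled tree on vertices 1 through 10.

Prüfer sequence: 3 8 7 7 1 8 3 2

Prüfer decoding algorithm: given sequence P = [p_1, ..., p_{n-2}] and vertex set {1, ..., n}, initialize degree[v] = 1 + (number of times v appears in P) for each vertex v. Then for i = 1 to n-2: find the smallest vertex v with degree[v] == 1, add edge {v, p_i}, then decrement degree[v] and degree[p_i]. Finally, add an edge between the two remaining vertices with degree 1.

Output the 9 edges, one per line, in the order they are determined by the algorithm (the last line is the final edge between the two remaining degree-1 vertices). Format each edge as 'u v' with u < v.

Answer: 3 4
5 8
6 7
7 9
1 7
1 8
3 8
2 3
2 10

Derivation:
Initial degrees: {1:2, 2:2, 3:3, 4:1, 5:1, 6:1, 7:3, 8:3, 9:1, 10:1}
Step 1: smallest deg-1 vertex = 4, p_1 = 3. Add edge {3,4}. Now deg[4]=0, deg[3]=2.
Step 2: smallest deg-1 vertex = 5, p_2 = 8. Add edge {5,8}. Now deg[5]=0, deg[8]=2.
Step 3: smallest deg-1 vertex = 6, p_3 = 7. Add edge {6,7}. Now deg[6]=0, deg[7]=2.
Step 4: smallest deg-1 vertex = 9, p_4 = 7. Add edge {7,9}. Now deg[9]=0, deg[7]=1.
Step 5: smallest deg-1 vertex = 7, p_5 = 1. Add edge {1,7}. Now deg[7]=0, deg[1]=1.
Step 6: smallest deg-1 vertex = 1, p_6 = 8. Add edge {1,8}. Now deg[1]=0, deg[8]=1.
Step 7: smallest deg-1 vertex = 8, p_7 = 3. Add edge {3,8}. Now deg[8]=0, deg[3]=1.
Step 8: smallest deg-1 vertex = 3, p_8 = 2. Add edge {2,3}. Now deg[3]=0, deg[2]=1.
Final: two remaining deg-1 vertices are 2, 10. Add edge {2,10}.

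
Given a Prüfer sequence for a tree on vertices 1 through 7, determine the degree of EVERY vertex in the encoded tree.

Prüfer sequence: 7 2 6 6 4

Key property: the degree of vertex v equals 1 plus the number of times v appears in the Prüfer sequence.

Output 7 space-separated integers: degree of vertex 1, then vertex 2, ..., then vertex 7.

Answer: 1 2 1 2 1 3 2

Derivation:
p_1 = 7: count[7] becomes 1
p_2 = 2: count[2] becomes 1
p_3 = 6: count[6] becomes 1
p_4 = 6: count[6] becomes 2
p_5 = 4: count[4] becomes 1
Degrees (1 + count): deg[1]=1+0=1, deg[2]=1+1=2, deg[3]=1+0=1, deg[4]=1+1=2, deg[5]=1+0=1, deg[6]=1+2=3, deg[7]=1+1=2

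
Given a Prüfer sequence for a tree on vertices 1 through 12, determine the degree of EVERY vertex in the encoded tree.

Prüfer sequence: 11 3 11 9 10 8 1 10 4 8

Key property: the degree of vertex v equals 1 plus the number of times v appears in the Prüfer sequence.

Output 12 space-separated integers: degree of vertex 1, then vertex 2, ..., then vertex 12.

p_1 = 11: count[11] becomes 1
p_2 = 3: count[3] becomes 1
p_3 = 11: count[11] becomes 2
p_4 = 9: count[9] becomes 1
p_5 = 10: count[10] becomes 1
p_6 = 8: count[8] becomes 1
p_7 = 1: count[1] becomes 1
p_8 = 10: count[10] becomes 2
p_9 = 4: count[4] becomes 1
p_10 = 8: count[8] becomes 2
Degrees (1 + count): deg[1]=1+1=2, deg[2]=1+0=1, deg[3]=1+1=2, deg[4]=1+1=2, deg[5]=1+0=1, deg[6]=1+0=1, deg[7]=1+0=1, deg[8]=1+2=3, deg[9]=1+1=2, deg[10]=1+2=3, deg[11]=1+2=3, deg[12]=1+0=1

Answer: 2 1 2 2 1 1 1 3 2 3 3 1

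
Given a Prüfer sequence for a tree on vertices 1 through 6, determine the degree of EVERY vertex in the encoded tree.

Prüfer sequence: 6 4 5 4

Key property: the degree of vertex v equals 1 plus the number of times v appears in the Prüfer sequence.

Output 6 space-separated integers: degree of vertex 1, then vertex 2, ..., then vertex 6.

Answer: 1 1 1 3 2 2

Derivation:
p_1 = 6: count[6] becomes 1
p_2 = 4: count[4] becomes 1
p_3 = 5: count[5] becomes 1
p_4 = 4: count[4] becomes 2
Degrees (1 + count): deg[1]=1+0=1, deg[2]=1+0=1, deg[3]=1+0=1, deg[4]=1+2=3, deg[5]=1+1=2, deg[6]=1+1=2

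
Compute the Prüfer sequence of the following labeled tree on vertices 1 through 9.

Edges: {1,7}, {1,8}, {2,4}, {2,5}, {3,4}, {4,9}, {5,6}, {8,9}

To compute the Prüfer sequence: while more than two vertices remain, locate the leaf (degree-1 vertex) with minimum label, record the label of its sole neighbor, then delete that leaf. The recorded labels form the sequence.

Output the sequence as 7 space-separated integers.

Step 1: leaves = {3,6,7}. Remove smallest leaf 3, emit neighbor 4.
Step 2: leaves = {6,7}. Remove smallest leaf 6, emit neighbor 5.
Step 3: leaves = {5,7}. Remove smallest leaf 5, emit neighbor 2.
Step 4: leaves = {2,7}. Remove smallest leaf 2, emit neighbor 4.
Step 5: leaves = {4,7}. Remove smallest leaf 4, emit neighbor 9.
Step 6: leaves = {7,9}. Remove smallest leaf 7, emit neighbor 1.
Step 7: leaves = {1,9}. Remove smallest leaf 1, emit neighbor 8.
Done: 2 vertices remain (8, 9). Sequence = [4 5 2 4 9 1 8]

Answer: 4 5 2 4 9 1 8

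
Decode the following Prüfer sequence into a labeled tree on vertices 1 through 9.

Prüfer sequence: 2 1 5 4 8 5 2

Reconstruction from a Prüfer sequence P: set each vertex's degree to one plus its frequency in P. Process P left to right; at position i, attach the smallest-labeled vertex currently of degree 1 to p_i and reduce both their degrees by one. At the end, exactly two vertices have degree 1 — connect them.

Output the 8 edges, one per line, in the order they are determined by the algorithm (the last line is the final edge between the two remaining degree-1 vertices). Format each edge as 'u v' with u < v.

Initial degrees: {1:2, 2:3, 3:1, 4:2, 5:3, 6:1, 7:1, 8:2, 9:1}
Step 1: smallest deg-1 vertex = 3, p_1 = 2. Add edge {2,3}. Now deg[3]=0, deg[2]=2.
Step 2: smallest deg-1 vertex = 6, p_2 = 1. Add edge {1,6}. Now deg[6]=0, deg[1]=1.
Step 3: smallest deg-1 vertex = 1, p_3 = 5. Add edge {1,5}. Now deg[1]=0, deg[5]=2.
Step 4: smallest deg-1 vertex = 7, p_4 = 4. Add edge {4,7}. Now deg[7]=0, deg[4]=1.
Step 5: smallest deg-1 vertex = 4, p_5 = 8. Add edge {4,8}. Now deg[4]=0, deg[8]=1.
Step 6: smallest deg-1 vertex = 8, p_6 = 5. Add edge {5,8}. Now deg[8]=0, deg[5]=1.
Step 7: smallest deg-1 vertex = 5, p_7 = 2. Add edge {2,5}. Now deg[5]=0, deg[2]=1.
Final: two remaining deg-1 vertices are 2, 9. Add edge {2,9}.

Answer: 2 3
1 6
1 5
4 7
4 8
5 8
2 5
2 9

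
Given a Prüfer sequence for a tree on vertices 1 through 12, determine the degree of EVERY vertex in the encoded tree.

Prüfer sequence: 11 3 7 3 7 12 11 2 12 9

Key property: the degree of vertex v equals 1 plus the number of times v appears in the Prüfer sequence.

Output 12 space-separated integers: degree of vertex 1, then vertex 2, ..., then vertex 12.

p_1 = 11: count[11] becomes 1
p_2 = 3: count[3] becomes 1
p_3 = 7: count[7] becomes 1
p_4 = 3: count[3] becomes 2
p_5 = 7: count[7] becomes 2
p_6 = 12: count[12] becomes 1
p_7 = 11: count[11] becomes 2
p_8 = 2: count[2] becomes 1
p_9 = 12: count[12] becomes 2
p_10 = 9: count[9] becomes 1
Degrees (1 + count): deg[1]=1+0=1, deg[2]=1+1=2, deg[3]=1+2=3, deg[4]=1+0=1, deg[5]=1+0=1, deg[6]=1+0=1, deg[7]=1+2=3, deg[8]=1+0=1, deg[9]=1+1=2, deg[10]=1+0=1, deg[11]=1+2=3, deg[12]=1+2=3

Answer: 1 2 3 1 1 1 3 1 2 1 3 3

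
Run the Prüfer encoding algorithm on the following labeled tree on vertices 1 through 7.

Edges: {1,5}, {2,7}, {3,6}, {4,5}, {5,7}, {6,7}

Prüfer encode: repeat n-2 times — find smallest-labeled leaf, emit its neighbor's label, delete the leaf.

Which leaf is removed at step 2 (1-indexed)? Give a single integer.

Answer: 2

Derivation:
Step 1: current leaves = {1,2,3,4}. Remove leaf 1 (neighbor: 5).
Step 2: current leaves = {2,3,4}. Remove leaf 2 (neighbor: 7).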